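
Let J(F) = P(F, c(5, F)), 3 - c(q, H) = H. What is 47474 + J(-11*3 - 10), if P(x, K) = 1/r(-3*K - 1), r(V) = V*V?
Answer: 917245155/19321 ≈ 47474.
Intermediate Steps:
c(q, H) = 3 - H
r(V) = V²
P(x, K) = (-1 - 3*K)⁻² (P(x, K) = 1/((-3*K - 1)²) = 1/((-1 - 3*K)²) = (-1 - 3*K)⁻²)
J(F) = (10 - 3*F)⁻² (J(F) = (1 + 3*(3 - F))⁻² = (1 + (9 - 3*F))⁻² = (10 - 3*F)⁻²)
47474 + J(-11*3 - 10) = 47474 + (10 - 3*(-11*3 - 10))⁻² = 47474 + (10 - 3*(-33 - 10))⁻² = 47474 + (10 - 3*(-43))⁻² = 47474 + (10 + 129)⁻² = 47474 + 139⁻² = 47474 + 1/19321 = 917245155/19321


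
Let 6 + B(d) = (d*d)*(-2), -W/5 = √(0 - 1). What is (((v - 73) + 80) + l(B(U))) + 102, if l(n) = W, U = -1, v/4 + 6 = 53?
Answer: 297 - 5*I ≈ 297.0 - 5.0*I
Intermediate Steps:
v = 188 (v = -24 + 4*53 = -24 + 212 = 188)
W = -5*I (W = -5*√(0 - 1) = -5*I ≈ -5.0*I)
B(d) = -6 - 2*d² (B(d) = -6 + (d*d)*(-2) = -6 + d²*(-2) = -6 - 2*d²)
l(n) = -5*I
(((v - 73) + 80) + l(B(U))) + 102 = (((188 - 73) + 80) - 5*I) + 102 = ((115 + 80) - 5*I) + 102 = (195 - 5*I) + 102 = 297 - 5*I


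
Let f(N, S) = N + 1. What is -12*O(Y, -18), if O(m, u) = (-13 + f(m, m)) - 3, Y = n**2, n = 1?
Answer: 168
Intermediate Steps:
f(N, S) = 1 + N
Y = 1 (Y = 1**2 = 1)
O(m, u) = -15 + m (O(m, u) = (-13 + (1 + m)) - 3 = (-12 + m) - 3 = -15 + m)
-12*O(Y, -18) = -12*(-15 + 1) = -12*(-14) = 168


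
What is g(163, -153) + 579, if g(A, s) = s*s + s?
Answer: 23835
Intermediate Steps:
g(A, s) = s + s**2 (g(A, s) = s**2 + s = s + s**2)
g(163, -153) + 579 = -153*(1 - 153) + 579 = -153*(-152) + 579 = 23256 + 579 = 23835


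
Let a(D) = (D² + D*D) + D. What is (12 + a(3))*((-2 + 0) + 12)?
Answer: 330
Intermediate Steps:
a(D) = D + 2*D² (a(D) = (D² + D²) + D = 2*D² + D = D + 2*D²)
(12 + a(3))*((-2 + 0) + 12) = (12 + 3*(1 + 2*3))*((-2 + 0) + 12) = (12 + 3*(1 + 6))*(-2 + 12) = (12 + 3*7)*10 = (12 + 21)*10 = 33*10 = 330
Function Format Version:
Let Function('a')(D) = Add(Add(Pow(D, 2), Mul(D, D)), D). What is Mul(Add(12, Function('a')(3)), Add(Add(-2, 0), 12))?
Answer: 330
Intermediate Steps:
Function('a')(D) = Add(D, Mul(2, Pow(D, 2))) (Function('a')(D) = Add(Add(Pow(D, 2), Pow(D, 2)), D) = Add(Mul(2, Pow(D, 2)), D) = Add(D, Mul(2, Pow(D, 2))))
Mul(Add(12, Function('a')(3)), Add(Add(-2, 0), 12)) = Mul(Add(12, Mul(3, Add(1, Mul(2, 3)))), Add(Add(-2, 0), 12)) = Mul(Add(12, Mul(3, Add(1, 6))), Add(-2, 12)) = Mul(Add(12, Mul(3, 7)), 10) = Mul(Add(12, 21), 10) = Mul(33, 10) = 330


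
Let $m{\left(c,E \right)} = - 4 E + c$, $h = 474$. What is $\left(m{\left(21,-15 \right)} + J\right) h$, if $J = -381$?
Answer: $-142200$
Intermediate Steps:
$m{\left(c,E \right)} = c - 4 E$
$\left(m{\left(21,-15 \right)} + J\right) h = \left(\left(21 - -60\right) - 381\right) 474 = \left(\left(21 + 60\right) - 381\right) 474 = \left(81 - 381\right) 474 = \left(-300\right) 474 = -142200$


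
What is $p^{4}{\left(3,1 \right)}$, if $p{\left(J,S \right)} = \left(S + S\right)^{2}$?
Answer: $256$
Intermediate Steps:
$p{\left(J,S \right)} = 4 S^{2}$ ($p{\left(J,S \right)} = \left(2 S\right)^{2} = 4 S^{2}$)
$p^{4}{\left(3,1 \right)} = \left(4 \cdot 1^{2}\right)^{4} = \left(4 \cdot 1\right)^{4} = 4^{4} = 256$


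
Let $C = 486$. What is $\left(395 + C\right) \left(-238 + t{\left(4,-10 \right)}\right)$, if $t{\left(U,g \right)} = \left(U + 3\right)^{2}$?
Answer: $-166509$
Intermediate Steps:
$t{\left(U,g \right)} = \left(3 + U\right)^{2}$
$\left(395 + C\right) \left(-238 + t{\left(4,-10 \right)}\right) = \left(395 + 486\right) \left(-238 + \left(3 + 4\right)^{2}\right) = 881 \left(-238 + 7^{2}\right) = 881 \left(-238 + 49\right) = 881 \left(-189\right) = -166509$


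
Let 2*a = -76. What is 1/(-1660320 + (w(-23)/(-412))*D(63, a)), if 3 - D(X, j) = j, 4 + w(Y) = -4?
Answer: -103/171012878 ≈ -6.0229e-7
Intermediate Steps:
a = -38 (a = (½)*(-76) = -38)
w(Y) = -8 (w(Y) = -4 - 4 = -8)
D(X, j) = 3 - j
1/(-1660320 + (w(-23)/(-412))*D(63, a)) = 1/(-1660320 + (-8/(-412))*(3 - 1*(-38))) = 1/(-1660320 + (-8*(-1/412))*(3 + 38)) = 1/(-1660320 + (2/103)*41) = 1/(-1660320 + 82/103) = 1/(-171012878/103) = -103/171012878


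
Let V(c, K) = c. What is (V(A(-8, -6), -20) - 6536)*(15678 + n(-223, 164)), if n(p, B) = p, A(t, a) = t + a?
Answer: -101230250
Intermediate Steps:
A(t, a) = a + t
(V(A(-8, -6), -20) - 6536)*(15678 + n(-223, 164)) = ((-6 - 8) - 6536)*(15678 - 223) = (-14 - 6536)*15455 = -6550*15455 = -101230250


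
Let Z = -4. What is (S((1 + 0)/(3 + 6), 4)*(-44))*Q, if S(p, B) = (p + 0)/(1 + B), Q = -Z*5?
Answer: -176/9 ≈ -19.556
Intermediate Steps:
Q = 20 (Q = -1*(-4)*5 = 4*5 = 20)
S(p, B) = p/(1 + B)
(S((1 + 0)/(3 + 6), 4)*(-44))*Q = ((((1 + 0)/(3 + 6))/(1 + 4))*(-44))*20 = (((1/9)/5)*(-44))*20 = (((1*(1/9))*(1/5))*(-44))*20 = (((1/9)*(1/5))*(-44))*20 = ((1/45)*(-44))*20 = -44/45*20 = -176/9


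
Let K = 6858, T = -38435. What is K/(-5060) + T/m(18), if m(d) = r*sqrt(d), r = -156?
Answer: -3429/2530 + 38435*sqrt(2)/936 ≈ 56.717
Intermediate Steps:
m(d) = -156*sqrt(d)
K/(-5060) + T/m(18) = 6858/(-5060) - 38435*(-sqrt(2)/936) = 6858*(-1/5060) - 38435*(-sqrt(2)/936) = -3429/2530 - 38435*(-sqrt(2)/936) = -3429/2530 - (-38435)*sqrt(2)/936 = -3429/2530 + 38435*sqrt(2)/936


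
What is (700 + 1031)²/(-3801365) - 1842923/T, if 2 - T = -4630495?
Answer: -20880263611312/17602209228405 ≈ -1.1862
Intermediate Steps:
T = 4630497 (T = 2 - 1*(-4630495) = 2 + 4630495 = 4630497)
(700 + 1031)²/(-3801365) - 1842923/T = (700 + 1031)²/(-3801365) - 1842923/4630497 = 1731²*(-1/3801365) - 1842923*1/4630497 = 2996361*(-1/3801365) - 1842923/4630497 = -2996361/3801365 - 1842923/4630497 = -20880263611312/17602209228405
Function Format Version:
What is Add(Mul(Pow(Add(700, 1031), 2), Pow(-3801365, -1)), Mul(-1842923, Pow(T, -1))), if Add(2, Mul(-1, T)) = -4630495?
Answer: Rational(-20880263611312, 17602209228405) ≈ -1.1862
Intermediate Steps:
T = 4630497 (T = Add(2, Mul(-1, -4630495)) = Add(2, 4630495) = 4630497)
Add(Mul(Pow(Add(700, 1031), 2), Pow(-3801365, -1)), Mul(-1842923, Pow(T, -1))) = Add(Mul(Pow(Add(700, 1031), 2), Pow(-3801365, -1)), Mul(-1842923, Pow(4630497, -1))) = Add(Mul(Pow(1731, 2), Rational(-1, 3801365)), Mul(-1842923, Rational(1, 4630497))) = Add(Mul(2996361, Rational(-1, 3801365)), Rational(-1842923, 4630497)) = Add(Rational(-2996361, 3801365), Rational(-1842923, 4630497)) = Rational(-20880263611312, 17602209228405)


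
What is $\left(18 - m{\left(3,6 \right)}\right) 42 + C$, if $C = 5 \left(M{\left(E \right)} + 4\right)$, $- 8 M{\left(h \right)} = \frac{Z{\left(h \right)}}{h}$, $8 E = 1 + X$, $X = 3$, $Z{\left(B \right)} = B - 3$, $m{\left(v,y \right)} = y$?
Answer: $\frac{4217}{8} \approx 527.13$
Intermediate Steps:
$Z{\left(B \right)} = -3 + B$
$E = \frac{1}{2}$ ($E = \frac{1 + 3}{8} = \frac{1}{8} \cdot 4 = \frac{1}{2} \approx 0.5$)
$M{\left(h \right)} = - \frac{-3 + h}{8 h}$ ($M{\left(h \right)} = - \frac{\left(-3 + h\right) \frac{1}{h}}{8} = - \frac{\frac{1}{h} \left(-3 + h\right)}{8} = - \frac{-3 + h}{8 h}$)
$C = \frac{185}{8}$ ($C = 5 \left(\frac{\frac{1}{\frac{1}{2}} \left(3 - \frac{1}{2}\right)}{8} + 4\right) = 5 \left(\frac{1}{8} \cdot 2 \left(3 - \frac{1}{2}\right) + 4\right) = 5 \left(\frac{1}{8} \cdot 2 \cdot \frac{5}{2} + 4\right) = 5 \left(\frac{5}{8} + 4\right) = 5 \cdot \frac{37}{8} = \frac{185}{8} \approx 23.125$)
$\left(18 - m{\left(3,6 \right)}\right) 42 + C = \left(18 - 6\right) 42 + \frac{185}{8} = 12 \cdot 42 + \frac{185}{8} = 504 + \frac{185}{8} = \frac{4217}{8}$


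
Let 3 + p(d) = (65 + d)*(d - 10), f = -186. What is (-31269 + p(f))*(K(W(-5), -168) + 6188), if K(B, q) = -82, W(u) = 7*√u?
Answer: -46136936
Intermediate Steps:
p(d) = -3 + (-10 + d)*(65 + d) (p(d) = -3 + (65 + d)*(d - 10) = -3 + (65 + d)*(-10 + d) = -3 + (-10 + d)*(65 + d))
(-31269 + p(f))*(K(W(-5), -168) + 6188) = (-31269 + (-653 + (-186)² + 55*(-186)))*(-82 + 6188) = (-31269 + (-653 + 34596 - 10230))*6106 = (-31269 + 23713)*6106 = -7556*6106 = -46136936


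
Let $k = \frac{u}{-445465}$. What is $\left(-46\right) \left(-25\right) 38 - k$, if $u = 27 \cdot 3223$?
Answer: $\frac{19466907521}{445465} \approx 43700.0$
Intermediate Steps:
$u = 87021$
$k = - \frac{87021}{445465}$ ($k = \frac{87021}{-445465} = 87021 \left(- \frac{1}{445465}\right) = - \frac{87021}{445465} \approx -0.19535$)
$\left(-46\right) \left(-25\right) 38 - k = \left(-46\right) \left(-25\right) 38 - - \frac{87021}{445465} = 1150 \cdot 38 + \frac{87021}{445465} = 43700 + \frac{87021}{445465} = \frac{19466907521}{445465}$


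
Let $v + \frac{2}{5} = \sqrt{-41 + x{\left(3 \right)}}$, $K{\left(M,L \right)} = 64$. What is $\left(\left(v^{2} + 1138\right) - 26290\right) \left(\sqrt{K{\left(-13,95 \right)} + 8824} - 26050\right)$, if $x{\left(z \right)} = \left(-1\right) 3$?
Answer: $\frac{8 \left(13025 - \sqrt{2222}\right) \left(157200 - \left(1 - 5 i \sqrt{11}\right)^{2}\right)}{25} \approx 6.5398 \cdot 10^{8} + 1.3774 \cdot 10^{5} i$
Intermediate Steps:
$x{\left(z \right)} = -3$
$v = - \frac{2}{5} + 2 i \sqrt{11}$ ($v = - \frac{2}{5} + \sqrt{-41 - 3} = - \frac{2}{5} + \sqrt{-44} = - \frac{2}{5} + 2 i \sqrt{11} \approx -0.4 + 6.6332 i$)
$\left(\left(v^{2} + 1138\right) - 26290\right) \left(\sqrt{K{\left(-13,95 \right)} + 8824} - 26050\right) = \left(\left(\left(- \frac{2}{5} + 2 i \sqrt{11}\right)^{2} + 1138\right) - 26290\right) \left(\sqrt{64 + 8824} - 26050\right) = \left(\left(1138 + \left(- \frac{2}{5} + 2 i \sqrt{11}\right)^{2}\right) - 26290\right) \left(\sqrt{8888} - 26050\right) = \left(-25152 + \left(- \frac{2}{5} + 2 i \sqrt{11}\right)^{2}\right) \left(2 \sqrt{2222} - 26050\right) = \left(-25152 + \left(- \frac{2}{5} + 2 i \sqrt{11}\right)^{2}\right) \left(-26050 + 2 \sqrt{2222}\right) = \left(-26050 + 2 \sqrt{2222}\right) \left(-25152 + \left(- \frac{2}{5} + 2 i \sqrt{11}\right)^{2}\right)$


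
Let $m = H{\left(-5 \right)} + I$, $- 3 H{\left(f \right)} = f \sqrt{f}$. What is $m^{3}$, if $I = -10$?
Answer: $- \frac{1750}{3} + \frac{12875 i \sqrt{5}}{27} \approx -583.33 + 1066.3 i$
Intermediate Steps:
$H{\left(f \right)} = - \frac{f^{\frac{3}{2}}}{3}$ ($H{\left(f \right)} = - \frac{f \sqrt{f}}{3} = - \frac{f^{\frac{3}{2}}}{3}$)
$m = -10 + \frac{5 i \sqrt{5}}{3}$ ($m = - \frac{\left(-5\right)^{\frac{3}{2}}}{3} - 10 = - \frac{\left(-5\right) i \sqrt{5}}{3} - 10 = \frac{5 i \sqrt{5}}{3} - 10 = -10 + \frac{5 i \sqrt{5}}{3} \approx -10.0 + 3.7268 i$)
$m^{3} = \left(-10 + \frac{5 i \sqrt{5}}{3}\right)^{3}$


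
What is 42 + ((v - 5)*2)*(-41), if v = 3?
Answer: 206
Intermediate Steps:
42 + ((v - 5)*2)*(-41) = 42 + ((3 - 5)*2)*(-41) = 42 - 2*2*(-41) = 42 - 4*(-41) = 42 + 164 = 206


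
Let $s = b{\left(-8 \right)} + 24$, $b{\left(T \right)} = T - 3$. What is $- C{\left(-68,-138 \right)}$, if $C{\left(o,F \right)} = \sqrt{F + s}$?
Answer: $- 5 i \sqrt{5} \approx - 11.18 i$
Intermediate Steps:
$b{\left(T \right)} = -3 + T$
$s = 13$ ($s = \left(-3 - 8\right) + 24 = -11 + 24 = 13$)
$C{\left(o,F \right)} = \sqrt{13 + F}$ ($C{\left(o,F \right)} = \sqrt{F + 13} = \sqrt{13 + F}$)
$- C{\left(-68,-138 \right)} = - \sqrt{13 - 138} = - \sqrt{-125} = - 5 i \sqrt{5}$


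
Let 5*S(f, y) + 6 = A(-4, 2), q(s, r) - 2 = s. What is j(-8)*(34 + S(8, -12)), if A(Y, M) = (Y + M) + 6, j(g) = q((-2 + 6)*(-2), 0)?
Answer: -1008/5 ≈ -201.60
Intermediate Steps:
q(s, r) = 2 + s
j(g) = -6 (j(g) = 2 + (-2 + 6)*(-2) = 2 + 4*(-2) = 2 - 8 = -6)
A(Y, M) = 6 + M + Y (A(Y, M) = (M + Y) + 6 = 6 + M + Y)
S(f, y) = -⅖ (S(f, y) = -6/5 + (6 + 2 - 4)/5 = -6/5 + (⅕)*4 = -6/5 + ⅘ = -⅖)
j(-8)*(34 + S(8, -12)) = -6*(34 - ⅖) = -6*168/5 = -1008/5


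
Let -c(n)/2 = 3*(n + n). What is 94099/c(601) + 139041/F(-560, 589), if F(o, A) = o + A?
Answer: 1000034821/209148 ≈ 4781.5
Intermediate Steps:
c(n) = -12*n (c(n) = -6*(n + n) = -6*2*n = -12*n)
F(o, A) = A + o
94099/c(601) + 139041/F(-560, 589) = 94099/((-12*601)) + 139041/(589 - 560) = 94099/(-7212) + 139041/29 = 94099*(-1/7212) + 139041*(1/29) = -94099/7212 + 139041/29 = 1000034821/209148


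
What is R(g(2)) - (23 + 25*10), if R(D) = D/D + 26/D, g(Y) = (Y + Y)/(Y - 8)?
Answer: -311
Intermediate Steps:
g(Y) = 2*Y/(-8 + Y) (g(Y) = (2*Y)/(-8 + Y) = 2*Y/(-8 + Y))
R(D) = 1 + 26/D
R(g(2)) - (23 + 25*10) = (26 + 2*2/(-8 + 2))/((2*2/(-8 + 2))) - (23 + 25*10) = (26 + 2*2/(-6))/((2*2/(-6))) - (23 + 250) = (26 + 2*2*(-1/6))/((2*2*(-1/6))) - 1*273 = (26 - 2/3)/(-2/3) - 273 = -3/2*76/3 - 273 = -38 - 273 = -311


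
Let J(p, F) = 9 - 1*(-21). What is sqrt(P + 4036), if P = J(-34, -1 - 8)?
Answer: sqrt(4066) ≈ 63.765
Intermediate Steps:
J(p, F) = 30 (J(p, F) = 9 + 21 = 30)
P = 30
sqrt(P + 4036) = sqrt(30 + 4036) = sqrt(4066)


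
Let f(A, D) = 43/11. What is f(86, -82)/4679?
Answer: 43/51469 ≈ 0.00083545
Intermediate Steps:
f(A, D) = 43/11 (f(A, D) = 43*(1/11) = 43/11)
f(86, -82)/4679 = (43/11)/4679 = (43/11)*(1/4679) = 43/51469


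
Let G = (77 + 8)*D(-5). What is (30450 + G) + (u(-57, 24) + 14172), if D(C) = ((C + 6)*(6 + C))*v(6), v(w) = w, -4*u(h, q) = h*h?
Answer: 177279/4 ≈ 44320.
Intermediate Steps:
u(h, q) = -h**2/4 (u(h, q) = -h*h/4 = -h**2/4)
D(C) = 6*(6 + C)**2 (D(C) = ((C + 6)*(6 + C))*6 = ((6 + C)*(6 + C))*6 = (6 + C)**2*6 = 6*(6 + C)**2)
G = 510 (G = (77 + 8)*(6*(6 - 5)**2) = 85*(6*1**2) = 85*(6*1) = 85*6 = 510)
(30450 + G) + (u(-57, 24) + 14172) = (30450 + 510) + (-1/4*(-57)**2 + 14172) = 30960 + (-1/4*3249 + 14172) = 30960 + (-3249/4 + 14172) = 30960 + 53439/4 = 177279/4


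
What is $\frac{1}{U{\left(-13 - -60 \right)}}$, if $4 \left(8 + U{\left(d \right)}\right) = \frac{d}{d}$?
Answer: $- \frac{4}{31} \approx -0.12903$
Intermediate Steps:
$U{\left(d \right)} = - \frac{31}{4}$ ($U{\left(d \right)} = -8 + \frac{d \frac{1}{d}}{4} = -8 + \frac{1}{4} \cdot 1 = -8 + \frac{1}{4} = - \frac{31}{4}$)
$\frac{1}{U{\left(-13 - -60 \right)}} = \frac{1}{- \frac{31}{4}} = - \frac{4}{31}$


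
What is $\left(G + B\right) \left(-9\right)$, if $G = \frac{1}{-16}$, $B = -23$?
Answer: $\frac{3321}{16} \approx 207.56$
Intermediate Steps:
$G = - \frac{1}{16} \approx -0.0625$
$\left(G + B\right) \left(-9\right) = \left(- \frac{1}{16} - 23\right) \left(-9\right) = \left(- \frac{369}{16}\right) \left(-9\right) = \frac{3321}{16}$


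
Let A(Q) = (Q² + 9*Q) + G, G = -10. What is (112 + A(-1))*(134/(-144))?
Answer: -3149/36 ≈ -87.472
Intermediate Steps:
A(Q) = -10 + Q² + 9*Q (A(Q) = (Q² + 9*Q) - 10 = -10 + Q² + 9*Q)
(112 + A(-1))*(134/(-144)) = (112 + (-10 + (-1)² + 9*(-1)))*(134/(-144)) = (112 + (-10 + 1 - 9))*(134*(-1/144)) = (112 - 18)*(-67/72) = 94*(-67/72) = -3149/36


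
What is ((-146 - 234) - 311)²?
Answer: 477481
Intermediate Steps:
((-146 - 234) - 311)² = (-380 - 311)² = (-691)² = 477481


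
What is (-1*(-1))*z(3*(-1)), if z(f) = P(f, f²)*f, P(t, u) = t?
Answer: 9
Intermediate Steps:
z(f) = f² (z(f) = f*f = f²)
(-1*(-1))*z(3*(-1)) = (-1*(-1))*(3*(-1))² = 1*(-3)² = 1*9 = 9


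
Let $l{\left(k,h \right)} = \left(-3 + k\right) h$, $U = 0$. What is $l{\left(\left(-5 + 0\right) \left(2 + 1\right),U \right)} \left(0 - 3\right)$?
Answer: $0$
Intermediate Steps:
$l{\left(k,h \right)} = h \left(-3 + k\right)$
$l{\left(\left(-5 + 0\right) \left(2 + 1\right),U \right)} \left(0 - 3\right) = 0 \left(-3 + \left(-5 + 0\right) \left(2 + 1\right)\right) \left(0 - 3\right) = 0 \left(-3 - 15\right) \left(-3\right) = 0 \left(-18\right) \left(-3\right) = 0 \left(-3\right) = 0$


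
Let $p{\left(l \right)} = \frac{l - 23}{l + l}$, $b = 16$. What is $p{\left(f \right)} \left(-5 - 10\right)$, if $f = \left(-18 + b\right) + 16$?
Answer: $\frac{135}{28} \approx 4.8214$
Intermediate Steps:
$f = 14$ ($f = \left(-18 + 16\right) + 16 = -2 + 16 = 14$)
$p{\left(l \right)} = \frac{-23 + l}{2 l}$
$p{\left(f \right)} \left(-5 - 10\right) = \frac{-23 + 14}{2 \cdot 14} \left(-5 - 10\right) = \frac{1}{2} \cdot \frac{1}{14} \left(-9\right) \left(-5 - 10\right) = \left(- \frac{9}{28}\right) \left(-15\right) = \frac{135}{28}$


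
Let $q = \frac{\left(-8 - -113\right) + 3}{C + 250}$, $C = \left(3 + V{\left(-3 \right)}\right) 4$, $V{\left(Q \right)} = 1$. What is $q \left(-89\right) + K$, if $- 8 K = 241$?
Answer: $- \frac{70501}{1064} \approx -66.26$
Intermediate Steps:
$K = - \frac{241}{8}$ ($K = \left(- \frac{1}{8}\right) 241 = - \frac{241}{8} \approx -30.125$)
$C = 16$ ($C = \left(3 + 1\right) 4 = 4 \cdot 4 = 16$)
$q = \frac{54}{133}$ ($q = \frac{\left(-8 - -113\right) + 3}{16 + 250} = \frac{\left(-8 + 113\right) + 3}{266} = \left(105 + 3\right) \frac{1}{266} = 108 \cdot \frac{1}{266} = \frac{54}{133} \approx 0.40601$)
$q \left(-89\right) + K = \frac{54}{133} \left(-89\right) - \frac{241}{8} = - \frac{4806}{133} - \frac{241}{8} = - \frac{70501}{1064}$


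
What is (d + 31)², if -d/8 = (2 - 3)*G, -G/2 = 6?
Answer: 4225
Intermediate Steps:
G = -12 (G = -2*6 = -12)
d = -96 (d = -8*(2 - 3)*(-12) = -(-8)*(-12) = -8*12 = -96)
(d + 31)² = (-96 + 31)² = (-65)² = 4225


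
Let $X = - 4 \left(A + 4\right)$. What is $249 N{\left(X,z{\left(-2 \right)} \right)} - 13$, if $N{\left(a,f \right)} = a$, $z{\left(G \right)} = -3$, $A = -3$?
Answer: $-1009$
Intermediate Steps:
$X = -4$ ($X = - 4 \left(-3 + 4\right) = \left(-4\right) 1 = -4$)
$249 N{\left(X,z{\left(-2 \right)} \right)} - 13 = 249 \left(-4\right) - 13 = -996 - 13 = -1009$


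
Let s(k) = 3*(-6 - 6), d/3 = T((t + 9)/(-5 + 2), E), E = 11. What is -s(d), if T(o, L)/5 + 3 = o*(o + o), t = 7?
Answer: 36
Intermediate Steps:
T(o, L) = -15 + 10*o² (T(o, L) = -15 + 5*(o*(o + o)) = -15 + 5*(o*(2*o)) = -15 + 5*(2*o²) = -15 + 10*o²)
d = 2425/3 (d = 3*(-15 + 10*((7 + 9)/(-5 + 2))²) = 3*(-15 + 10*(16/(-3))²) = 3*(-15 + 10*(16*(-⅓))²) = 3*(-15 + 10*(-16/3)²) = 3*(-15 + 10*(256/9)) = 3*(-15 + 2560/9) = 3*(2425/9) = 2425/3 ≈ 808.33)
s(k) = -36 (s(k) = 3*(-12) = -36)
-s(d) = -1*(-36) = 36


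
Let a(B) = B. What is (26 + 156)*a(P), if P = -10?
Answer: -1820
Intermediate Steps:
(26 + 156)*a(P) = (26 + 156)*(-10) = 182*(-10) = -1820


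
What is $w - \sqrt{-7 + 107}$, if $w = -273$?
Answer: $-283$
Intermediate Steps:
$w - \sqrt{-7 + 107} = -273 - \sqrt{-7 + 107} = -273 - \sqrt{100} = -273 - 10 = -283$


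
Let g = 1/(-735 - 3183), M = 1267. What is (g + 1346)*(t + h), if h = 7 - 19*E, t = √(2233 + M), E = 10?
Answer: -321691247/1306 + 26368135*√35/1959 ≈ -1.6669e+5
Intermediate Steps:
g = -1/3918 (g = 1/(-3918) = -1/3918 ≈ -0.00025523)
t = 10*√35 (t = √(2233 + 1267) = √3500 = 10*√35 ≈ 59.161)
h = -183 (h = 7 - 19*10 = 7 - 190 = -183)
(g + 1346)*(t + h) = (-1/3918 + 1346)*(10*√35 - 183) = 5273627*(-183 + 10*√35)/3918 = -321691247/1306 + 26368135*√35/1959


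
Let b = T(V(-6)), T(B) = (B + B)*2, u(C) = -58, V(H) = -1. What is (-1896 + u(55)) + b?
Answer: -1958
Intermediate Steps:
T(B) = 4*B (T(B) = (2*B)*2 = 4*B)
b = -4 (b = 4*(-1) = -4)
(-1896 + u(55)) + b = (-1896 - 58) - 4 = -1954 - 4 = -1958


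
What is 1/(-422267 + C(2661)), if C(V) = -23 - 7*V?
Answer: -1/440917 ≈ -2.2680e-6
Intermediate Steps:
1/(-422267 + C(2661)) = 1/(-422267 + (-23 - 7*2661)) = 1/(-422267 + (-23 - 18627)) = 1/(-422267 - 18650) = 1/(-440917) = -1/440917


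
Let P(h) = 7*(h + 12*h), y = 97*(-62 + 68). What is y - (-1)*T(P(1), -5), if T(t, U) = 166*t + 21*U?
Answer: 15583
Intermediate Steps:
y = 582 (y = 97*6 = 582)
P(h) = 91*h (P(h) = 7*(13*h) = 91*h)
T(t, U) = 21*U + 166*t
y - (-1)*T(P(1), -5) = 582 - (-1)*(21*(-5) + 166*(91*1)) = 582 - (-1)*(-105 + 166*91) = 582 - (-1)*(-105 + 15106) = 582 - (-1)*15001 = 582 - 1*(-15001) = 582 + 15001 = 15583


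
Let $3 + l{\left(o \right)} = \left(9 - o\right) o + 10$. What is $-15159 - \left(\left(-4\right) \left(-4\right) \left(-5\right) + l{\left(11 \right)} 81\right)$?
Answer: $-13864$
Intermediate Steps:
$l{\left(o \right)} = 7 + o \left(9 - o\right)$ ($l{\left(o \right)} = -3 + \left(\left(9 - o\right) o + 10\right) = -3 + \left(o \left(9 - o\right) + 10\right) = -3 + \left(10 + o \left(9 - o\right)\right) = 7 + o \left(9 - o\right)$)
$-15159 - \left(\left(-4\right) \left(-4\right) \left(-5\right) + l{\left(11 \right)} 81\right) = -15159 - \left(\left(-4\right) \left(-4\right) \left(-5\right) + \left(7 - 11^{2} + 9 \cdot 11\right) 81\right) = -15159 - \left(16 \left(-5\right) + \left(7 - 121 + 99\right) 81\right) = -15159 - \left(-80 + \left(7 - 121 + 99\right) 81\right) = -15159 - \left(-80 - 1215\right) = -15159 - -1295 = -15159 + 1295 = -13864$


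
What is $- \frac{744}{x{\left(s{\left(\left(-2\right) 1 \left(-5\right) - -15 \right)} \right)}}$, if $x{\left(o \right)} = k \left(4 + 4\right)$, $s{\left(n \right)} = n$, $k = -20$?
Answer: $\frac{93}{20} \approx 4.65$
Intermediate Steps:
$x{\left(o \right)} = -160$ ($x{\left(o \right)} = - 20 \left(4 + 4\right) = \left(-20\right) 8 = -160$)
$- \frac{744}{x{\left(s{\left(\left(-2\right) 1 \left(-5\right) - -15 \right)} \right)}} = - \frac{744}{-160} = \left(-744\right) \left(- \frac{1}{160}\right) = \frac{93}{20}$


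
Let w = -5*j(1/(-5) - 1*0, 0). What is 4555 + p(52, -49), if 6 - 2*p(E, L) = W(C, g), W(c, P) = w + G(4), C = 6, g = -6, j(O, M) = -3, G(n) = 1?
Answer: 4550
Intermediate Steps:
w = 15 (w = -5*(-3) = 15)
W(c, P) = 16 (W(c, P) = 15 + 1 = 16)
p(E, L) = -5 (p(E, L) = 3 - ½*16 = 3 - 8 = -5)
4555 + p(52, -49) = 4555 - 5 = 4550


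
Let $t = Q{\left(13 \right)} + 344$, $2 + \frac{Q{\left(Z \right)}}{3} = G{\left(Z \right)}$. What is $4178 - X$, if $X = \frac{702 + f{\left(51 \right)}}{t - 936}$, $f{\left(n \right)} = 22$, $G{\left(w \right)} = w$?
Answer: $\frac{2336226}{559} \approx 4179.3$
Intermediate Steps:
$Q{\left(Z \right)} = -6 + 3 Z$
$t = 377$ ($t = \left(-6 + 3 \cdot 13\right) + 344 = \left(-6 + 39\right) + 344 = 33 + 344 = 377$)
$X = - \frac{724}{559}$ ($X = \frac{702 + 22}{377 - 936} = \frac{724}{-559} = 724 \left(- \frac{1}{559}\right) = - \frac{724}{559} \approx -1.2952$)
$4178 - X = 4178 - - \frac{724}{559} = 4178 + \frac{724}{559} = \frac{2336226}{559}$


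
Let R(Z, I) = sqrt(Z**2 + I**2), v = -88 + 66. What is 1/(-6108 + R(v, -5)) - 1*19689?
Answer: -1443105267/73295 - sqrt(509)/37307155 ≈ -19689.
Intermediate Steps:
v = -22
R(Z, I) = sqrt(I**2 + Z**2)
1/(-6108 + R(v, -5)) - 1*19689 = 1/(-6108 + sqrt((-5)**2 + (-22)**2)) - 1*19689 = 1/(-6108 + sqrt(25 + 484)) - 19689 = 1/(-6108 + sqrt(509)) - 19689 = -19689 + 1/(-6108 + sqrt(509))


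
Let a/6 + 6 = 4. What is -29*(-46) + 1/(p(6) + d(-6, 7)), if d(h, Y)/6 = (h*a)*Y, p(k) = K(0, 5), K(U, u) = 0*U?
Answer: 4034017/3024 ≈ 1334.0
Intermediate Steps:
a = -12 (a = -36 + 6*4 = -36 + 24 = -12)
K(U, u) = 0
p(k) = 0
d(h, Y) = -72*Y*h (d(h, Y) = 6*((h*(-12))*Y) = 6*((-12*h)*Y) = 6*(-12*Y*h) = -72*Y*h)
-29*(-46) + 1/(p(6) + d(-6, 7)) = -29*(-46) + 1/(0 - 72*7*(-6)) = 1334 + 1/(0 + 3024) = 1334 + 1/3024 = 4034017/3024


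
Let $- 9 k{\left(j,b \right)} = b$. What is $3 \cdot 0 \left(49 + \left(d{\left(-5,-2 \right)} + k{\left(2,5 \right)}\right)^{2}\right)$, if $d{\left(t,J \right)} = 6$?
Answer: $0$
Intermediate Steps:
$k{\left(j,b \right)} = - \frac{b}{9}$
$3 \cdot 0 \left(49 + \left(d{\left(-5,-2 \right)} + k{\left(2,5 \right)}\right)^{2}\right) = 3 \cdot 0 \left(49 + \left(6 - \frac{5}{9}\right)^{2}\right) = 0 \left(49 + \left(6 - \frac{5}{9}\right)^{2}\right) = 0 \left(49 + \left(\frac{49}{9}\right)^{2}\right) = 0 \left(49 + \frac{2401}{81}\right) = 0 \cdot \frac{6370}{81} = 0$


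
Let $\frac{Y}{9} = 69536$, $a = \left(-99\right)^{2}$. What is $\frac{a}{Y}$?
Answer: $\frac{1089}{69536} \approx 0.015661$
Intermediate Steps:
$a = 9801$
$Y = 625824$ ($Y = 9 \cdot 69536 = 625824$)
$\frac{a}{Y} = \frac{9801}{625824} = 9801 \cdot \frac{1}{625824} = \frac{1089}{69536}$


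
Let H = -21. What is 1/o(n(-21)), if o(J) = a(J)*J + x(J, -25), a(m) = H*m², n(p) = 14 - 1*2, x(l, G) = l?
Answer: -1/36276 ≈ -2.7566e-5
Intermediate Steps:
n(p) = 12 (n(p) = 14 - 2 = 12)
a(m) = -21*m²
o(J) = J - 21*J³ (o(J) = (-21*J²)*J + J = -21*J³ + J = J - 21*J³)
1/o(n(-21)) = 1/(12 - 21*12³) = 1/(12 - 21*1728) = 1/(12 - 36288) = 1/(-36276) = -1/36276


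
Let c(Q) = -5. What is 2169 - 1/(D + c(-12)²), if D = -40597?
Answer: 88000669/40572 ≈ 2169.0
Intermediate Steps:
2169 - 1/(D + c(-12)²) = 2169 - 1/(-40597 + (-5)²) = 2169 - 1/(-40597 + 25) = 2169 - 1/(-40572) = 2169 - 1*(-1/40572) = 2169 + 1/40572 = 88000669/40572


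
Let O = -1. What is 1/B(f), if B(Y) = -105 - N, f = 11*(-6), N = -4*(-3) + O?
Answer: -1/116 ≈ -0.0086207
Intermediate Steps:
N = 11 (N = -4*(-3) - 1 = 12 - 1 = 11)
f = -66
B(Y) = -116 (B(Y) = -105 - 1*11 = -105 - 11 = -116)
1/B(f) = 1/(-116) = -1/116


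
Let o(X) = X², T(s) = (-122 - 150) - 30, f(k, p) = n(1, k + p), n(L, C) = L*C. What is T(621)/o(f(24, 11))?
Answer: -302/1225 ≈ -0.24653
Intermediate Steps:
n(L, C) = C*L
f(k, p) = k + p (f(k, p) = (k + p)*1 = k + p)
T(s) = -302 (T(s) = -272 - 30 = -302)
T(621)/o(f(24, 11)) = -302/(24 + 11)² = -302/(35²) = -302/1225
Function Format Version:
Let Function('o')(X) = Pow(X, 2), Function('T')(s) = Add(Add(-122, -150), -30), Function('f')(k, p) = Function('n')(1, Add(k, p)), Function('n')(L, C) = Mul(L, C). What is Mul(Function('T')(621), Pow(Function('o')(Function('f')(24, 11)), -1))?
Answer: Rational(-302, 1225) ≈ -0.24653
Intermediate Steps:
Function('n')(L, C) = Mul(C, L)
Function('f')(k, p) = Add(k, p) (Function('f')(k, p) = Mul(Add(k, p), 1) = Add(k, p))
Function('T')(s) = -302 (Function('T')(s) = Add(-272, -30) = -302)
Mul(Function('T')(621), Pow(Function('o')(Function('f')(24, 11)), -1)) = Mul(-302, Pow(Pow(Add(24, 11), 2), -1)) = Mul(-302, Pow(Pow(35, 2), -1)) = Mul(-302, Pow(1225, -1)) = Mul(-302, Rational(1, 1225)) = Rational(-302, 1225)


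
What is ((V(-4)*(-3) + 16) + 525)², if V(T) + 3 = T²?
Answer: 252004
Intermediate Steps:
V(T) = -3 + T²
((V(-4)*(-3) + 16) + 525)² = (((-3 + (-4)²)*(-3) + 16) + 525)² = (((-3 + 16)*(-3) + 16) + 525)² = ((13*(-3) + 16) + 525)² = ((-39 + 16) + 525)² = (-23 + 525)² = 502² = 252004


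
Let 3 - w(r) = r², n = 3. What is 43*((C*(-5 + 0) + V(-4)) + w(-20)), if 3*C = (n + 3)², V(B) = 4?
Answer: -19479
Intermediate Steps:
C = 12 (C = (3 + 3)²/3 = (⅓)*6² = (⅓)*36 = 12)
w(r) = 3 - r²
43*((C*(-5 + 0) + V(-4)) + w(-20)) = 43*((12*(-5 + 0) + 4) + (3 - 1*(-20)²)) = 43*((12*(-5) + 4) + (3 - 1*400)) = 43*((-60 + 4) + (3 - 400)) = 43*(-56 - 397) = 43*(-453) = -19479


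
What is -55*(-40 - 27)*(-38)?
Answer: -140030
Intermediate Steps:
-55*(-40 - 27)*(-38) = -55*(-67)*(-38) = 3685*(-38) = -140030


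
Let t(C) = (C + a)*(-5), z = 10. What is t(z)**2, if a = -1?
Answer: 2025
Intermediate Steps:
t(C) = 5 - 5*C (t(C) = (C - 1)*(-5) = (-1 + C)*(-5) = 5 - 5*C)
t(z)**2 = (5 - 5*10)**2 = (5 - 50)**2 = (-45)**2 = 2025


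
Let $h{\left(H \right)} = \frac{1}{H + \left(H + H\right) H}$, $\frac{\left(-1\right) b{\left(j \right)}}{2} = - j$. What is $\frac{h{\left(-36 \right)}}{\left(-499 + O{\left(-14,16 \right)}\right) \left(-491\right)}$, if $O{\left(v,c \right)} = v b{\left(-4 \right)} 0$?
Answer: $\frac{1}{626243004} \approx 1.5968 \cdot 10^{-9}$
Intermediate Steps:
$b{\left(j \right)} = 2 j$ ($b{\left(j \right)} = - 2 \left(- j\right) = 2 j$)
$h{\left(H \right)} = \frac{1}{H + 2 H^{2}}$ ($h{\left(H \right)} = \frac{1}{H + 2 H H} = \frac{1}{H + 2 H^{2}}$)
$O{\left(v,c \right)} = 0$ ($O{\left(v,c \right)} = v 2 \left(-4\right) 0 = v \left(-8\right) 0 = - 8 v 0 = 0$)
$\frac{h{\left(-36 \right)}}{\left(-499 + O{\left(-14,16 \right)}\right) \left(-491\right)} = \frac{\frac{1}{-36} \frac{1}{1 + 2 \left(-36\right)}}{\left(-499 + 0\right) \left(-491\right)} = \frac{\left(- \frac{1}{36}\right) \frac{1}{1 - 72}}{\left(-499\right) \left(-491\right)} = \frac{\left(- \frac{1}{36}\right) \frac{1}{-71}}{245009} = \left(- \frac{1}{36}\right) \left(- \frac{1}{71}\right) \frac{1}{245009} = \frac{1}{2556} \cdot \frac{1}{245009} = \frac{1}{626243004}$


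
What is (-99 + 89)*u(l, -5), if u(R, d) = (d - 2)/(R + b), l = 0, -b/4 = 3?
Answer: -35/6 ≈ -5.8333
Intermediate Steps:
b = -12 (b = -4*3 = -12)
u(R, d) = (-2 + d)/(-12 + R) (u(R, d) = (d - 2)/(R - 12) = (-2 + d)/(-12 + R))
(-99 + 89)*u(l, -5) = (-99 + 89)*((-2 - 5)/(-12 + 0)) = -10*(-7)/(-12) = -(-5)*(-7)/6 = -10*7/12 = -35/6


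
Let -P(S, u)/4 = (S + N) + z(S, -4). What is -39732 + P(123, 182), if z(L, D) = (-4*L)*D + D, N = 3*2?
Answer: -48104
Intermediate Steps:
N = 6
z(L, D) = D - 4*D*L (z(L, D) = -4*D*L + D = D - 4*D*L)
P(S, u) = -8 - 68*S (P(S, u) = -4*((S + 6) - 4*(1 - 4*S)) = -4*((6 + S) + (-4 + 16*S)) = -4*(2 + 17*S) = -8 - 68*S)
-39732 + P(123, 182) = -39732 + (-8 - 68*123) = -39732 + (-8 - 8364) = -39732 - 8372 = -48104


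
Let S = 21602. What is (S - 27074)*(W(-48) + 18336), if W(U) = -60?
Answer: -100006272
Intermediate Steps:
(S - 27074)*(W(-48) + 18336) = (21602 - 27074)*(-60 + 18336) = -5472*18276 = -100006272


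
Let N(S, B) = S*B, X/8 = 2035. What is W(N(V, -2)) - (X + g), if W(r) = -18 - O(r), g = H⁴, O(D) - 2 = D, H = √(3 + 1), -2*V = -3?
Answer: -16313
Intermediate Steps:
X = 16280 (X = 8*2035 = 16280)
V = 3/2 (V = -½*(-3) = 3/2 ≈ 1.5000)
H = 2 (H = √4 = 2)
O(D) = 2 + D
N(S, B) = B*S
g = 16 (g = 2⁴ = 16)
W(r) = -20 - r (W(r) = -18 - (2 + r) = -18 + (-2 - r) = -20 - r)
W(N(V, -2)) - (X + g) = (-20 - (-2)*3/2) - (16280 + 16) = (-20 - 1*(-3)) - 1*16296 = (-20 + 3) - 16296 = -17 - 16296 = -16313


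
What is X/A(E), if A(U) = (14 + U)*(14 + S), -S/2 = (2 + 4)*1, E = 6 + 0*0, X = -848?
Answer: -106/5 ≈ -21.200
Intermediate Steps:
E = 6 (E = 6 + 0 = 6)
S = -12 (S = -2*(2 + 4) = -12 ≈ -12.000)
A(U) = 28 + 2*U (A(U) = (14 + U)*(14 - 12) = (14 + U)*2 = 28 + 2*U)
X/A(E) = -848/(28 + 2*6) = -848/(28 + 12) = -848/40 = -848*1/40 = -106/5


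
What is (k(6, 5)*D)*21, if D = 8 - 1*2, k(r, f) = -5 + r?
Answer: 126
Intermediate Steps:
D = 6 (D = 8 - 2 = 6)
(k(6, 5)*D)*21 = ((-5 + 6)*6)*21 = (1*6)*21 = 6*21 = 126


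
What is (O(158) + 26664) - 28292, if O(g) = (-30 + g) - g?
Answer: -1658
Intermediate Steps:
O(g) = -30
(O(158) + 26664) - 28292 = (-30 + 26664) - 28292 = 26634 - 28292 = -1658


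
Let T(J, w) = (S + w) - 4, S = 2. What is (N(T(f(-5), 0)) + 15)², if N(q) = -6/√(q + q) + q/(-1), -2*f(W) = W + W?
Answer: 280 + 102*I ≈ 280.0 + 102.0*I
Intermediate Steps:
f(W) = -W (f(W) = -(W + W)/2 = -W)
T(J, w) = -2 + w (T(J, w) = (2 + w) - 4 = -2 + w)
N(q) = -q - 3*√2/√q (N(q) = -6*√2/(2*√q) + q*(-1) = -6*√2/(2*√q) - q = -3*√2/√q - q = -q - 3*√2/√q)
(N(T(f(-5), 0)) + 15)² = ((-(-2 + 0) - 3*√2/√(-2 + 0)) + 15)² = ((-1*(-2) - 3*√2/√(-2)) + 15)² = ((2 - 3*√2*(-I*√2/2)) + 15)² = ((2 + 3*I) + 15)² = (17 + 3*I)²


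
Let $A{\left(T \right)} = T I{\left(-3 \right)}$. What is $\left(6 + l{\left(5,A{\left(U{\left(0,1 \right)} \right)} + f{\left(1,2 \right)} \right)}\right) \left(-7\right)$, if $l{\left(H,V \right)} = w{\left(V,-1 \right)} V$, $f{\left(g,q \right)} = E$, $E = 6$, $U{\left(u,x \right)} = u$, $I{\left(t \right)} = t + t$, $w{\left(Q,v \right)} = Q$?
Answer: $-294$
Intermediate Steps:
$I{\left(t \right)} = 2 t$
$A{\left(T \right)} = - 6 T$ ($A{\left(T \right)} = T 2 \left(-3\right) = T \left(-6\right) = - 6 T$)
$f{\left(g,q \right)} = 6$
$l{\left(H,V \right)} = V^{2}$ ($l{\left(H,V \right)} = V V = V^{2}$)
$\left(6 + l{\left(5,A{\left(U{\left(0,1 \right)} \right)} + f{\left(1,2 \right)} \right)}\right) \left(-7\right) = \left(6 + \left(\left(-6\right) 0 + 6\right)^{2}\right) \left(-7\right) = \left(6 + \left(0 + 6\right)^{2}\right) \left(-7\right) = \left(6 + 6^{2}\right) \left(-7\right) = \left(6 + 36\right) \left(-7\right) = 42 \left(-7\right) = -294$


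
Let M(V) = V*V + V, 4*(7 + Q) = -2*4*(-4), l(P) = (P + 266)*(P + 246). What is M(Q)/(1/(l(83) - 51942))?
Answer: 125758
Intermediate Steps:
l(P) = (246 + P)*(266 + P) (l(P) = (266 + P)*(246 + P) = (246 + P)*(266 + P))
Q = 1 (Q = -7 + (-2*4*(-4))/4 = -7 + (-8*(-4))/4 = -7 + (¼)*32 = -7 + 8 = 1)
M(V) = V + V² (M(V) = V² + V = V + V²)
M(Q)/(1/(l(83) - 51942)) = (1*(1 + 1))/(1/((65436 + 83² + 512*83) - 51942)) = (1*2)/(1/((65436 + 6889 + 42496) - 51942)) = 2/(1/(114821 - 51942)) = 2/(1/62879) = 2*62879 = 125758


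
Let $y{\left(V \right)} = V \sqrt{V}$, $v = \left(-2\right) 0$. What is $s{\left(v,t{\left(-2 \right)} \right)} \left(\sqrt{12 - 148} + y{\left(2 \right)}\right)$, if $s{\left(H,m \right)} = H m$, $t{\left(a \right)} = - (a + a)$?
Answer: $0$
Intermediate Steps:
$t{\left(a \right)} = - 2 a$
$v = 0$
$y{\left(V \right)} = V^{\frac{3}{2}}$
$s{\left(v,t{\left(-2 \right)} \right)} \left(\sqrt{12 - 148} + y{\left(2 \right)}\right) = 0 \left(\left(-2\right) \left(-2\right)\right) \left(\sqrt{12 - 148} + 2^{\frac{3}{2}}\right) = 0 \cdot 4 \left(\sqrt{-136} + 2 \sqrt{2}\right) = 0 \left(2 i \sqrt{34} + 2 \sqrt{2}\right) = 0 \left(2 \sqrt{2} + 2 i \sqrt{34}\right) = 0$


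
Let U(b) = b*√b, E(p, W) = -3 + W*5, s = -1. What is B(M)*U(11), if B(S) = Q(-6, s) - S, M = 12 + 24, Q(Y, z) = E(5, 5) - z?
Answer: -143*√11 ≈ -474.28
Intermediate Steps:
E(p, W) = -3 + 5*W
Q(Y, z) = 22 - z (Q(Y, z) = (-3 + 5*5) - z = (-3 + 25) - z = 22 - z)
U(b) = b^(3/2)
M = 36
B(S) = 23 - S (B(S) = (22 - 1*(-1)) - S = (22 + 1) - S = 23 - S)
B(M)*U(11) = (23 - 1*36)*11^(3/2) = (23 - 36)*(11*√11) = -143*√11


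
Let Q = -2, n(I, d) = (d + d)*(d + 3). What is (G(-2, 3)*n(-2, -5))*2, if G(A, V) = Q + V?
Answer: 40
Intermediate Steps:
n(I, d) = 2*d*(3 + d) (n(I, d) = (2*d)*(3 + d) = 2*d*(3 + d))
G(A, V) = -2 + V
(G(-2, 3)*n(-2, -5))*2 = ((-2 + 3)*(2*(-5)*(3 - 5)))*2 = (1*(2*(-5)*(-2)))*2 = (1*20)*2 = 20*2 = 40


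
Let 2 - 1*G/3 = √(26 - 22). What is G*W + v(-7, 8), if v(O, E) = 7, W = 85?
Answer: 7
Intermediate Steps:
G = 0 (G = 6 - 3*√(26 - 22) = 6 - 3*√4 = 6 - 3*2 = 6 - 6 = 0)
G*W + v(-7, 8) = 0*85 + 7 = 0 + 7 = 7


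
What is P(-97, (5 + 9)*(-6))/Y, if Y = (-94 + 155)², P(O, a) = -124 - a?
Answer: -40/3721 ≈ -0.010750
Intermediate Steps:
Y = 3721 (Y = 61² = 3721)
P(-97, (5 + 9)*(-6))/Y = (-124 - (5 + 9)*(-6))/3721 = (-124 - 14*(-6))*(1/3721) = (-124 - 1*(-84))*(1/3721) = (-124 + 84)*(1/3721) = -40*1/3721 = -40/3721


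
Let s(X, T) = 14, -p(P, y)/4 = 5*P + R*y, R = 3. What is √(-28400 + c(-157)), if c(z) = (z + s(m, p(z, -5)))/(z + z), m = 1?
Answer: I*√2800081498/314 ≈ 168.52*I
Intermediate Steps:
p(P, y) = -20*P - 12*y (p(P, y) = -4*(5*P + 3*y) = -4*(3*y + 5*P) = -20*P - 12*y)
c(z) = (14 + z)/(2*z) (c(z) = (z + 14)/(z + z) = (14 + z)/((2*z)) = (14 + z)*(1/(2*z)) = (14 + z)/(2*z))
√(-28400 + c(-157)) = √(-28400 + (½)*(14 - 157)/(-157)) = √(-28400 + (½)*(-1/157)*(-143)) = √(-28400 + 143/314) = √(-8917457/314) = I*√2800081498/314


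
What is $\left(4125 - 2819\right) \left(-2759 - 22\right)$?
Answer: $-3631986$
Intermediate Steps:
$\left(4125 - 2819\right) \left(-2759 - 22\right) = 1306 \left(-2781\right) = -3631986$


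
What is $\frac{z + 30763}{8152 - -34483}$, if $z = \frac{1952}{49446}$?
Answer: $\frac{152110925}{210813021} \approx 0.72154$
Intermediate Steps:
$z = \frac{976}{24723}$ ($z = 1952 \cdot \frac{1}{49446} = \frac{976}{24723} \approx 0.039477$)
$\frac{z + 30763}{8152 - -34483} = \frac{\frac{976}{24723} + 30763}{8152 - -34483} = \frac{760554625}{24723 \left(8152 + 34483\right)} = \frac{760554625}{24723 \cdot 42635} = \frac{760554625}{24723} \cdot \frac{1}{42635} = \frac{152110925}{210813021}$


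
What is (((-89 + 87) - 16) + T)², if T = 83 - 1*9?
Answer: 3136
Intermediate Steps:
T = 74 (T = 83 - 9 = 74)
(((-89 + 87) - 16) + T)² = (((-89 + 87) - 16) + 74)² = ((-2 - 16) + 74)² = (-18 + 74)² = 56² = 3136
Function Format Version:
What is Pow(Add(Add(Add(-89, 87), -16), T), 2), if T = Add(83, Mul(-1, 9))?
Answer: 3136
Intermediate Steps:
T = 74 (T = Add(83, -9) = 74)
Pow(Add(Add(Add(-89, 87), -16), T), 2) = Pow(Add(Add(Add(-89, 87), -16), 74), 2) = Pow(Add(Add(-2, -16), 74), 2) = Pow(Add(-18, 74), 2) = Pow(56, 2) = 3136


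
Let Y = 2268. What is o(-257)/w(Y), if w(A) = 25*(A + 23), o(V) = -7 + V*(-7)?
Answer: 1792/57275 ≈ 0.031288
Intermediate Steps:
o(V) = -7 - 7*V
w(A) = 575 + 25*A (w(A) = 25*(23 + A) = 575 + 25*A)
o(-257)/w(Y) = (-7 - 7*(-257))/(575 + 25*2268) = (-7 + 1799)/(575 + 56700) = 1792/57275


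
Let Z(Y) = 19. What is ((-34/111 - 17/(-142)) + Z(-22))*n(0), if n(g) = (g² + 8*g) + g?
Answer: 0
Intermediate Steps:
n(g) = g² + 9*g
((-34/111 - 17/(-142)) + Z(-22))*n(0) = ((-34/111 - 17/(-142)) + 19)*(0*(9 + 0)) = ((-34*1/111 - 17*(-1/142)) + 19)*(0*9) = ((-34/111 + 17/142) + 19)*0 = (-2941/15762 + 19)*0 = (296537/15762)*0 = 0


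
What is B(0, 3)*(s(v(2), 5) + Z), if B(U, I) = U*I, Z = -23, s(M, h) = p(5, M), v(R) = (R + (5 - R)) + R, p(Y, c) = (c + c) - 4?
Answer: 0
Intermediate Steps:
p(Y, c) = -4 + 2*c (p(Y, c) = 2*c - 4 = -4 + 2*c)
v(R) = 5 + R
s(M, h) = -4 + 2*M
B(U, I) = I*U
B(0, 3)*(s(v(2), 5) + Z) = (3*0)*((-4 + 2*(5 + 2)) - 23) = 0*((-4 + 2*7) - 23) = 0*((-4 + 14) - 23) = 0*(10 - 23) = 0*(-13) = 0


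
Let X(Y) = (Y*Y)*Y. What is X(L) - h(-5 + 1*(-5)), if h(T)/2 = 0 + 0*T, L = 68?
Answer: 314432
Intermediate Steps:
X(Y) = Y**3 (X(Y) = Y**2*Y = Y**3)
h(T) = 0 (h(T) = 2*(0 + 0*T) = 2*(0 + 0) = 2*0 = 0)
X(L) - h(-5 + 1*(-5)) = 68**3 - 1*0 = 314432 + 0 = 314432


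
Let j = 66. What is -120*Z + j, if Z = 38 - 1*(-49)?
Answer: -10374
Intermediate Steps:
Z = 87 (Z = 38 + 49 = 87)
-120*Z + j = -120*87 + 66 = -10440 + 66 = -10374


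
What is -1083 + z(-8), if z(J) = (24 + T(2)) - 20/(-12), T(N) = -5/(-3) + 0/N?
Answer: -3167/3 ≈ -1055.7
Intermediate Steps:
T(N) = 5/3 (T(N) = -5*(-⅓) + 0 = 5/3 + 0 = 5/3)
z(J) = 82/3 (z(J) = (24 + 5/3) - 20/(-12) = 77/3 - 20*(-1/12) = 77/3 + 5/3 = 82/3)
-1083 + z(-8) = -1083 + 82/3 = -3167/3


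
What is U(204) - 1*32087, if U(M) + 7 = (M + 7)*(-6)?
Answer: -33360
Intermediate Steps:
U(M) = -49 - 6*M (U(M) = -7 + (M + 7)*(-6) = -7 + (7 + M)*(-6) = -7 + (-42 - 6*M) = -49 - 6*M)
U(204) - 1*32087 = (-49 - 6*204) - 1*32087 = (-49 - 1224) - 32087 = -1273 - 32087 = -33360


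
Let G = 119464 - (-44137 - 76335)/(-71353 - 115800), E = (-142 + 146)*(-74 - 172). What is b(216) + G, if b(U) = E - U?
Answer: 22133341920/187153 ≈ 1.1826e+5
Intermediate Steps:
E = -984 (E = 4*(-246) = -984)
G = 22357925520/187153 (G = 119464 - (-120472)/(-187153) = 119464 - (-120472)*(-1)/187153 = 119464 - 1*120472/187153 = 119464 - 120472/187153 = 22357925520/187153 ≈ 1.1946e+5)
b(U) = -984 - U
b(216) + G = (-984 - 1*216) + 22357925520/187153 = (-984 - 216) + 22357925520/187153 = -1200 + 22357925520/187153 = 22133341920/187153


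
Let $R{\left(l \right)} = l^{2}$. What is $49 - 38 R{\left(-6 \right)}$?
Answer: $-1319$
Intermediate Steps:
$49 - 38 R{\left(-6 \right)} = 49 - 38 \left(-6\right)^{2} = 49 - 1368 = -1319$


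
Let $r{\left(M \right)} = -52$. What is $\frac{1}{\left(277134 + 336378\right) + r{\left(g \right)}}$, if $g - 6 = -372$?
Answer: $\frac{1}{613460} \approx 1.6301 \cdot 10^{-6}$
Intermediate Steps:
$g = -366$ ($g = 6 - 372 = -366$)
$\frac{1}{\left(277134 + 336378\right) + r{\left(g \right)}} = \frac{1}{\left(277134 + 336378\right) - 52} = \frac{1}{613512 - 52} = \frac{1}{613460}$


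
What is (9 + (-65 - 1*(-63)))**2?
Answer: 49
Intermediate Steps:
(9 + (-65 - 1*(-63)))**2 = (9 + (-65 + 63))**2 = (9 - 2)**2 = 7**2 = 49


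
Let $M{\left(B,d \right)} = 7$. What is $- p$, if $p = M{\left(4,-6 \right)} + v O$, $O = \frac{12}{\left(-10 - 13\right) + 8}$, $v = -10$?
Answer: $-15$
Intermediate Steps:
$O = - \frac{4}{5}$ ($O = \frac{12}{-23 + 8} = \frac{12}{-15} = 12 \left(- \frac{1}{15}\right) = - \frac{4}{5} \approx -0.8$)
$p = 15$ ($p = 7 - -8 = 7 + 8 = 15$)
$- p = \left(-1\right) 15 = -15$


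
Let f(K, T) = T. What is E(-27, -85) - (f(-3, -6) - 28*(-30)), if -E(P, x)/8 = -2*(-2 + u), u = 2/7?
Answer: -6030/7 ≈ -861.43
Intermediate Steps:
u = 2/7 (u = 2*(⅐) = 2/7 ≈ 0.28571)
E(P, x) = -192/7 (E(P, x) = -(-16)*(-2 + 2/7) = -(-16)*(-12)/7 = -8*24/7 = -192/7)
E(-27, -85) - (f(-3, -6) - 28*(-30)) = -192/7 - (-6 - 28*(-30)) = -192/7 - (-6 + 840) = -192/7 - 1*834 = -192/7 - 834 = -6030/7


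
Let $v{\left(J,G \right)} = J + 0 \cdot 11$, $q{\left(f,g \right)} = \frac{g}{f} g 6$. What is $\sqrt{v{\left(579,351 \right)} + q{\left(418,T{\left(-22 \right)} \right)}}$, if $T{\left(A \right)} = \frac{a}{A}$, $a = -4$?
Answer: $\frac{3 \sqrt{340027743}}{2299} \approx 24.062$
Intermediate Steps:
$T{\left(A \right)} = - \frac{4}{A}$
$q{\left(f,g \right)} = \frac{6 g^{2}}{f}$ ($q{\left(f,g \right)} = \frac{g^{2}}{f} 6 = \frac{6 g^{2}}{f}$)
$v{\left(J,G \right)} = J$ ($v{\left(J,G \right)} = J + 0 = J$)
$\sqrt{v{\left(579,351 \right)} + q{\left(418,T{\left(-22 \right)} \right)}} = \sqrt{579 + \frac{6 \left(- \frac{4}{-22}\right)^{2}}{418}} = \sqrt{579 + 6 \cdot \frac{1}{418} \left(\left(-4\right) \left(- \frac{1}{22}\right)\right)^{2}} = \sqrt{579 + 6 \cdot \frac{1}{418} \left(\frac{2}{11}\right)^{2}} = \sqrt{579 + 6 \cdot \frac{1}{418} \cdot \frac{4}{121}} = \sqrt{579 + \frac{12}{25289}} = \sqrt{\frac{14642343}{25289}} = \frac{3 \sqrt{340027743}}{2299}$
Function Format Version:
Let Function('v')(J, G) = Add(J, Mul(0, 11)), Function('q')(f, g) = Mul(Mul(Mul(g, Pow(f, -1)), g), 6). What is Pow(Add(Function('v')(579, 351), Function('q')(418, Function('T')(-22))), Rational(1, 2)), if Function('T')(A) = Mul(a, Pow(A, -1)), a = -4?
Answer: Mul(Rational(3, 2299), Pow(340027743, Rational(1, 2))) ≈ 24.062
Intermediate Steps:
Function('T')(A) = Mul(-4, Pow(A, -1))
Function('q')(f, g) = Mul(6, Pow(f, -1), Pow(g, 2)) (Function('q')(f, g) = Mul(Mul(Pow(f, -1), Pow(g, 2)), 6) = Mul(6, Pow(f, -1), Pow(g, 2)))
Function('v')(J, G) = J (Function('v')(J, G) = Add(J, 0) = J)
Pow(Add(Function('v')(579, 351), Function('q')(418, Function('T')(-22))), Rational(1, 2)) = Pow(Add(579, Mul(6, Pow(418, -1), Pow(Mul(-4, Pow(-22, -1)), 2))), Rational(1, 2)) = Pow(Add(579, Mul(6, Rational(1, 418), Pow(Mul(-4, Rational(-1, 22)), 2))), Rational(1, 2)) = Pow(Add(579, Mul(6, Rational(1, 418), Pow(Rational(2, 11), 2))), Rational(1, 2)) = Pow(Add(579, Mul(6, Rational(1, 418), Rational(4, 121))), Rational(1, 2)) = Pow(Add(579, Rational(12, 25289)), Rational(1, 2)) = Pow(Rational(14642343, 25289), Rational(1, 2)) = Mul(Rational(3, 2299), Pow(340027743, Rational(1, 2)))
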